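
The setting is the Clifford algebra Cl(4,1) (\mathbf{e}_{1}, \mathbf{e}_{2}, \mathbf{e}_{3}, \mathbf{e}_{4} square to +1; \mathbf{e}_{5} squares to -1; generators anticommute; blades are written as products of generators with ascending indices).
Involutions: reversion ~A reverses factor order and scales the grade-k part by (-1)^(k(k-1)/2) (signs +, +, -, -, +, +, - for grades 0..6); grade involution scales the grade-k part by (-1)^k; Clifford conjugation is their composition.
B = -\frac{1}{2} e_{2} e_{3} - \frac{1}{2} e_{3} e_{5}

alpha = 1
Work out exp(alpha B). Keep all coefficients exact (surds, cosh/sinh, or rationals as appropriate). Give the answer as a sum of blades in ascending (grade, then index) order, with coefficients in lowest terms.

B^2 term by term: the squares give (-\frac{1}{2})^2*(e_{2} e_{3})^2 + (-\frac{1}{2})^2*(e_{3} e_{5})^2 = \frac{1}{4}*(-1) + \frac{1}{4}*(+1) = 0 (each basis 2-blade squares to minus the product of its generators' squares); cross terms between blades sharing an index anticommute and cancel. So B^2 = 0.
B^2 = 0, so the series closes: exp(alpha B) = 1 + alpha B (parabolic case).
Answer: 1 - \frac{1}{2} e_{2} e_{3} - \frac{1}{2} e_{3} e_{5}


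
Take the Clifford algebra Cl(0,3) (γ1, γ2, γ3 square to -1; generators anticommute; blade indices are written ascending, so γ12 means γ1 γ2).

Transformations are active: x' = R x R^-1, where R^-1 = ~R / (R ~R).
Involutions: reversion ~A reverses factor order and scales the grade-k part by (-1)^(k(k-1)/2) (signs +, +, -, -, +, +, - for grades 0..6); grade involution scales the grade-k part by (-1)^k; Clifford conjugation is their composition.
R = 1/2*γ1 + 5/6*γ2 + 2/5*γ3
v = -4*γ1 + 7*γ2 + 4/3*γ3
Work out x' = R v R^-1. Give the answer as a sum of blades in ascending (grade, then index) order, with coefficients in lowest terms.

~R = 1/2*γ1 + 5/6*γ2 + 2/5*γ3, and R ~R = -497/450, so R^-1 = ~R / (-497/450).
R v = -131/30 + 41/6*γ12 + 34/15*γ13 - 76/45*γ23
Answer: 3953/497*γ1 - 204/497*γ2 + 2728/1491*γ3


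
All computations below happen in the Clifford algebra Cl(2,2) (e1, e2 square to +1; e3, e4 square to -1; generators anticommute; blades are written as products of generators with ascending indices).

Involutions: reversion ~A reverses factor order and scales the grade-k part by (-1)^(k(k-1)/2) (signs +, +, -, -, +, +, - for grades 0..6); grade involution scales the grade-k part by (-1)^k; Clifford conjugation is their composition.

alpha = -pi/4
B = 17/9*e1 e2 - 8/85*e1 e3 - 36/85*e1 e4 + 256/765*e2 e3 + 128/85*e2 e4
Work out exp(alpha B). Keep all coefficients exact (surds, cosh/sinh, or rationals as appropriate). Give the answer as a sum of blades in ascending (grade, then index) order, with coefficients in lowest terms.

B^2 term by term: the squares give (17/9)^2*(e1 e2)^2 + (-8/85)^2*(e1 e3)^2 + (-36/85)^2*(e1 e4)^2 + (256/765)^2*(e2 e3)^2 + (128/85)^2*(e2 e4)^2 = 289/81*(-1) + 64/7225*(+1) + 1296/7225*(+1) + 65536/585225*(+1) + 16384/7225*(+1) = -1 (each basis 2-blade squares to minus the product of its generators' squares); cross terms between blades sharing an index anticommute and cancel; the commuting (index-disjoint) pairs give grade-4 terms 2*c*c'*(blade product), which cancel blade by blade — e1 e2 e3 e4: 2048/7225 - 2048/7225 = 0 — confirming B is simple. So B^2 = -1.
B^2 = -1 — circular case — the even/odd split gives cos and sin: l = 1, alpha*l = -pi/4, so exp(alpha B) = cos(-pi/4) + (sin(-pi/4)/1)*B = sqrt(2)/2 + (-sqrt(2)/2)*B.
Answer: sqrt(2)/2 - 17*sqrt(2)/18*e1 e2 + 4*sqrt(2)/85*e1 e3 + 18*sqrt(2)/85*e1 e4 - 128*sqrt(2)/765*e2 e3 - 64*sqrt(2)/85*e2 e4


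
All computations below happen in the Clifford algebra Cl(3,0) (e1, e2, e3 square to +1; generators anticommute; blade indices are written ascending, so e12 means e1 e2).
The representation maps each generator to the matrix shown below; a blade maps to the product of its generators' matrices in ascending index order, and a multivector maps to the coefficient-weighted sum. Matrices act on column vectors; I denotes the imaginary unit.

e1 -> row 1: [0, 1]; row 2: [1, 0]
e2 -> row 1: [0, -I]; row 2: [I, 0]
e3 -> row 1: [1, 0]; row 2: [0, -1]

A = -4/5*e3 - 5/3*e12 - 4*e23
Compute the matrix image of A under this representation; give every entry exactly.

Bivector images (products of the table entries): rho(e12) = rho(e1)rho(e2) = row 1: [I, 0]; row 2: [0, -I]; rho(e23) = rho(e2)rho(e3) = row 1: [0, I]; row 2: [I, 0].
M = (-4/5)*rho(e3) + (-5/3)*rho(e12) + (-4)*rho(e23), summed entrywise:
Answer: row 1: [-4/5 - 5*I/3, -4*I]; row 2: [-4*I, 4/5 + 5*I/3]


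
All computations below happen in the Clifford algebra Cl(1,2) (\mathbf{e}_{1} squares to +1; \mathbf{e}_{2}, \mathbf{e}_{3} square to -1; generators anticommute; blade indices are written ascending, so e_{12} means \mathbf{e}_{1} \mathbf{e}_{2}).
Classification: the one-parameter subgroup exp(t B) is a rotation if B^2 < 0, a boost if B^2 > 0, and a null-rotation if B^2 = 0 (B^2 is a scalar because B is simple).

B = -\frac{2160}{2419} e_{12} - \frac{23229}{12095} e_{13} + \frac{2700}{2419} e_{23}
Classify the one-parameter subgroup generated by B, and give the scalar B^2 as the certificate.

B^2 term by term: the squares give (-\frac{2160}{2419})^2*(e_{12})^2 + (-\frac{23229}{12095})^2*(e_{13})^2 + (\frac{2700}{2419})^2*(e_{23})^2 = \frac{4665600}{5851561}*(+1) + \frac{539586441}{146289025}*(+1) + \frac{7290000}{5851561}*(-1) = \frac{81}{25} (each basis 2-blade squares to minus the product of its generators' squares); cross terms between blades sharing an index anticommute and cancel. So B^2 = \frac{81}{25}.
Answer: boost, certificate B^2 = \frac{81}{25}. The invariant at work: B^2 = \frac{81}{25} is unchanged by conjugation, hence its sign classifies the subgroup whatever basis B is written in.


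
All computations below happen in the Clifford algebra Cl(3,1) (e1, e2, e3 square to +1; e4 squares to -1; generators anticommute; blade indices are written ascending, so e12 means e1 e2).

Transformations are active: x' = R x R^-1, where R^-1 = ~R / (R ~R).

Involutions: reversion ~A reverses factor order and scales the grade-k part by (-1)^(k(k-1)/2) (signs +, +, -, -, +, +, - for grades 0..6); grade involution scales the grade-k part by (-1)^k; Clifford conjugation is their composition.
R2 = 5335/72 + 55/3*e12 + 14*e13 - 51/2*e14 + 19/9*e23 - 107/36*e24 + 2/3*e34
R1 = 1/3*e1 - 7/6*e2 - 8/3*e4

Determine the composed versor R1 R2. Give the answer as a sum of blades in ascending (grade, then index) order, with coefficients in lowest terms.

Distribute over the terms of R1 (each basis-blade product reordered to ascending indices, repeated generators contracted through their squares):
(1/3*e1) R2 = 5335/216*e1 + 55/9*e2 + 14/3*e3 - 17/2*e4 + 19/27*e123 - 107/108*e124 + 2/9*e134
(-7/6*e2) R2 = 385/18*e1 - 37345/432*e2 - 133/54*e3 + 749/216*e4 + 49/3*e123 - 119/4*e124 - 7/9*e234
(-8/3*e4) R2 = 68*e1 + 214/27*e2 - 16/9*e3 - 5335/27*e4 - 440/9*e124 - 112/3*e134 - 152/27*e234
Summing the partial products and collecting blades:
Answer: 24643/216*e1 - 10427/144*e2 + 23/54*e3 - 1621/8*e4 + 460/27*e123 - 2150/27*e124 - 334/9*e134 - 173/27*e234


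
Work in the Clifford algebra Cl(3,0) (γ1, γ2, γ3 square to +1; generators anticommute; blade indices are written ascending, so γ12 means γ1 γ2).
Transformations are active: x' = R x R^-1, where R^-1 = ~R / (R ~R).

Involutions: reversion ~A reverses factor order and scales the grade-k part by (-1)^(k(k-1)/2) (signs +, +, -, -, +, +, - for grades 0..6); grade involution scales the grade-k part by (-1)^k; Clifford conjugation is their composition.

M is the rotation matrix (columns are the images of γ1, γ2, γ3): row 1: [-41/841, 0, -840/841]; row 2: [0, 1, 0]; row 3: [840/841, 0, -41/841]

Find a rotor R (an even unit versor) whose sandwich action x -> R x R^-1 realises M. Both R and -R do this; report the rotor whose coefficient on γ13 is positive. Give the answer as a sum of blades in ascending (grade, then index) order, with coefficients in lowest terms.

Method: write R = a + b12*γ12 + b13*γ13 + b23*γ23 with a^2 + b12^2 + b13^2 + b23^2 = 1 (so R^-1 = ~R). Expanding the columns R e_j ~R gives tr M = 4a^2 - 1 and, from the antisymmetric part, M21 - M12 = -4a*b12, M13 - M31 = 4a*b13, M32 - M23 = -4a*b23.
Here tr M = 759/841, so a^2 = (1 + tr M)/4 = 400/841 and a = ±20/29. Taking a = 20/29: M21 - M12 = 0, M13 - M31 = -1680/841, M32 - M23 = 0, giving b12 = 0, b13 = -21/29, b23 = 0, i.e. R = 20/29 - 21/29*γ13.
Its γ13 coefficient is negative, so report the other preimage -R.
Answer: -20/29 + 21/29*γ13. Uniqueness: Spin(3) -> SO(3) maps R and -R to the same rotation of trace 759/841; fixing the sign of the γ13 coefficient removes the ambiguity.


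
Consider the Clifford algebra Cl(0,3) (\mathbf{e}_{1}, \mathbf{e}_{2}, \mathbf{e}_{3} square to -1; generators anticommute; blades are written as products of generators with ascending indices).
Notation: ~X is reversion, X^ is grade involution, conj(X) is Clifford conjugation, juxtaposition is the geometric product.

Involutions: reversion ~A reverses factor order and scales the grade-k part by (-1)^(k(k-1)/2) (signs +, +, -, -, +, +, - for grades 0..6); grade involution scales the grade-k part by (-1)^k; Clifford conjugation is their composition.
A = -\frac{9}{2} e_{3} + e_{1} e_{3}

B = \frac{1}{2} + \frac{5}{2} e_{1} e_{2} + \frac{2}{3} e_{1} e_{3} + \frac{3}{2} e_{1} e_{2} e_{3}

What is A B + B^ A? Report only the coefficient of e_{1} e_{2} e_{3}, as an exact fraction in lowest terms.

first term: -\frac{2}{3} - 3 e_{1} + \frac{3}{2} e_{2} - \frac{9}{4} e_{3} + \frac{27}{4} e_{1} e_{2} + \frac{1}{2} e_{1} e_{3} - \frac{5}{2} e_{2} e_{3} - \frac{45}{4} e_{1} e_{2} e_{3}
second term: -\frac{2}{3} + 3 e_{1} - \frac{3}{2} e_{2} - \frac{9}{4} e_{3} - \frac{27}{4} e_{1} e_{2} + \frac{1}{2} e_{1} e_{3} + \frac{5}{2} e_{2} e_{3} - \frac{45}{4} e_{1} e_{2} e_{3}
Answer: -\frac{45}{2}


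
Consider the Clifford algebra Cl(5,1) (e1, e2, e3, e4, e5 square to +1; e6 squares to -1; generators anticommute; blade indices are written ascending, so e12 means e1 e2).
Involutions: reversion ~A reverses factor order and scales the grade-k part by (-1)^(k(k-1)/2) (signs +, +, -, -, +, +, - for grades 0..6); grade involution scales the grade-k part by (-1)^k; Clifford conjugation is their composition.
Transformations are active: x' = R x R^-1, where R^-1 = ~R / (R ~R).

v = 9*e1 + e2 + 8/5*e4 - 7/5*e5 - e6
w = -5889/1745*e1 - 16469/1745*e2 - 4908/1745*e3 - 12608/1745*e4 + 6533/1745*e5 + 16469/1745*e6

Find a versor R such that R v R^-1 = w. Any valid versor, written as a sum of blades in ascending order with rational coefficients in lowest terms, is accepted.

R = v + w = 9816/1745*e1 - 14724/1745*e2 - 4908/1745*e3 - 9816/1745*e4 + 818/349*e5 + 14724/1745*e6 works: the equal norms (2138/25) guarantee its sandwich swaps v into w.
Answer: 9816/1745*e1 - 14724/1745*e2 - 4908/1745*e3 - 9816/1745*e4 + 818/349*e5 + 14724/1745*e6


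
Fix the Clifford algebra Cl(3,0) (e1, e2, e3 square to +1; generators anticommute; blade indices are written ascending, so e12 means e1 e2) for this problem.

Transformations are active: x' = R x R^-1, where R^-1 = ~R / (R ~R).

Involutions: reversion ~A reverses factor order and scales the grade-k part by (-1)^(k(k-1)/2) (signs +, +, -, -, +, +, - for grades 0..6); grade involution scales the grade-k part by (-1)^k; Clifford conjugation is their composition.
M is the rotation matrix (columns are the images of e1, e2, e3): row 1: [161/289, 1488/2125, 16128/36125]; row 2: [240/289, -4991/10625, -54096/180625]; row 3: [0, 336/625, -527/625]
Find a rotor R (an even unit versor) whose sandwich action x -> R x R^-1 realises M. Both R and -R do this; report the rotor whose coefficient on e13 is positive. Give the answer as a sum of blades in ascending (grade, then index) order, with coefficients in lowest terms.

Method: write R = a + b12*e12 + b13*e13 + b23*e23 with a^2 + b12^2 + b13^2 + b23^2 = 1 (so R^-1 = ~R). Expanding the columns R e_j ~R gives tr M = 4a^2 - 1 and, from the antisymmetric part, M21 - M12 = -4a*b12, M13 - M31 = 4a*b13, M32 - M23 = -4a*b23.
Here tr M = -5461/7225, so a^2 = (1 + tr M)/4 = 441/7225 and a = ±21/85. Taking a = 21/85: M21 - M12 = 4704/36125, M13 - M31 = 16128/36125, M32 - M23 = 6048/7225, giving b12 = -56/425, b13 = 192/425, b23 = -72/85, i.e. R = 21/85 - 56/425*e12 + 192/425*e13 - 72/85*e23.
Its e13 coefficient is already positive.
Answer: 21/85 - 56/425*e12 + 192/425*e13 - 72/85*e23. Recall the cover is two-to-one: with M of trace -5461/7225, both preimages act alike, and the stated e13 sign chooses the sheet.


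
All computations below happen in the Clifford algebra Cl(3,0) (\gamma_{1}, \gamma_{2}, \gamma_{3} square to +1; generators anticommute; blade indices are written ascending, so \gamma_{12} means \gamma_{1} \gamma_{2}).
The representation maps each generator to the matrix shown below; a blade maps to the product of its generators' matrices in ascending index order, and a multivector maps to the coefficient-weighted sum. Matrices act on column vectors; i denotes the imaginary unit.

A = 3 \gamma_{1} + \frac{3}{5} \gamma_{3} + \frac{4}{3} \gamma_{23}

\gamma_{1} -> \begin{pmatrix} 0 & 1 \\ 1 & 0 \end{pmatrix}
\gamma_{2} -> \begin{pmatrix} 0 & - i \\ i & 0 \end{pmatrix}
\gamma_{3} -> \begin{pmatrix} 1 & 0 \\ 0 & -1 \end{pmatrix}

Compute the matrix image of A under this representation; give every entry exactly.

Bivector images (products of the table entries): rho(\gamma_{23}) = rho(\gamma_{2})rho(\gamma_{3}) = \begin{pmatrix} 0 & i \\ i & 0 \end{pmatrix}.
M = (3)*rho(\gamma_{1}) + (\frac{3}{5})*rho(\gamma_{3}) + (\frac{4}{3})*rho(\gamma_{23}), summed entrywise:
Answer: \begin{pmatrix} \frac{3}{5} & 3 + \frac{4 i}{3} \\ 3 + \frac{4 i}{3} & - \frac{3}{5} \end{pmatrix}


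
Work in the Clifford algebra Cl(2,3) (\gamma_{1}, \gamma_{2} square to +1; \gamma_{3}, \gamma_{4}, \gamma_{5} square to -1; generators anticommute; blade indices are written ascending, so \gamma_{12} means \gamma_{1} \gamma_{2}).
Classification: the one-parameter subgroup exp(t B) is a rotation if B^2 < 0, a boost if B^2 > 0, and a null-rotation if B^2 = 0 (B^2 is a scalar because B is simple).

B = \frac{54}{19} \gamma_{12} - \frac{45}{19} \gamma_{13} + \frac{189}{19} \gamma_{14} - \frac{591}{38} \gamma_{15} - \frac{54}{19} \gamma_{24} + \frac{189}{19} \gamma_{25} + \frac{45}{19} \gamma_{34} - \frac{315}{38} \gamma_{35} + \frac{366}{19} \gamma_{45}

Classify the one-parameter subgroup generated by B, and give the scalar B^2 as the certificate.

B^2 term by term: the squares give (\frac{54}{19})^2*(\gamma_{12})^2 + (-\frac{45}{19})^2*(\gamma_{13})^2 + (\frac{189}{19})^2*(\gamma_{14})^2 + (-\frac{591}{38})^2*(\gamma_{15})^2 + (-\frac{54}{19})^2*(\gamma_{24})^2 + (\frac{189}{19})^2*(\gamma_{25})^2 + (\frac{45}{19})^2*(\gamma_{34})^2 + (-\frac{315}{38})^2*(\gamma_{35})^2 + (\frac{366}{19})^2*(\gamma_{45})^2 = \frac{2916}{361}*(-1) + \frac{2025}{361}*(+1) + \frac{35721}{361}*(+1) + \frac{349281}{1444}*(+1) + \frac{2916}{361}*(+1) + \frac{35721}{361}*(+1) + \frac{2025}{361}*(-1) + \frac{99225}{1444}*(-1) + \frac{133956}{361}*(-1) = 0 (each basis 2-blade squares to minus the product of its generators' squares); cross terms between blades sharing an index anticommute and cancel; the commuting (index-disjoint) pairs give grade-4 terms 2*c*c'*(blade product), which cancel blade by blade — \gamma_{1234}: \frac{4860}{361} - \frac{4860}{361} = 0; \gamma_{1235}: -\frac{17010}{361} + \frac{17010}{361} = 0; \gamma_{1245}: \frac{39528}{361} - \frac{71442}{361} + \frac{31914}{361} = 0; \gamma_{1345}: -\frac{32940}{361} + \frac{59535}{361} - \frac{26595}{361} = 0; \gamma_{2345}: -\frac{17010}{361} + \frac{17010}{361} = 0 — confirming B is simple. So B^2 = 0.
Answer: null-rotation, certificate B^2 = 0. Why this suffices: the scalar 0 survives any versor conjugation, so its sign alone determines the class however B is presented.


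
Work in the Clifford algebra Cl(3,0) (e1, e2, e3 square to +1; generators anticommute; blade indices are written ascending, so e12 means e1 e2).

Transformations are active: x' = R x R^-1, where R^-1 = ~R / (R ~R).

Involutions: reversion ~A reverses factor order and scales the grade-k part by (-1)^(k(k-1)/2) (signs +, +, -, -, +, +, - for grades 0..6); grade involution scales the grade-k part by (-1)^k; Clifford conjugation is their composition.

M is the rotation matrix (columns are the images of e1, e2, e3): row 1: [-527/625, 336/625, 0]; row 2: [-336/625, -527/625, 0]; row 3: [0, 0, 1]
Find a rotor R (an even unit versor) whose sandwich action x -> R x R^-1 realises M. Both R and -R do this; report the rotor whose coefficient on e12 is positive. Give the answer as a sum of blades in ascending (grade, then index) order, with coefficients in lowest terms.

Method: write R = a + b12*e12 + b13*e13 + b23*e23 with a^2 + b12^2 + b13^2 + b23^2 = 1 (so R^-1 = ~R). Expanding the columns R e_j ~R gives tr M = 4a^2 - 1 and, from the antisymmetric part, M21 - M12 = -4a*b12, M13 - M31 = 4a*b13, M32 - M23 = -4a*b23.
Here tr M = -429/625, so a^2 = (1 + tr M)/4 = 49/625 and a = ±7/25. Taking a = 7/25: M21 - M12 = -672/625, M13 - M31 = 0, M32 - M23 = 0, giving b12 = 24/25, b13 = 0, b23 = 0, i.e. R = 7/25 + 24/25*e12.
Its e12 coefficient is already positive.
Answer: 7/25 + 24/25*e12. Recall the cover is two-to-one: with M of trace -429/625, both preimages act alike, and the stated e12 sign chooses the sheet.


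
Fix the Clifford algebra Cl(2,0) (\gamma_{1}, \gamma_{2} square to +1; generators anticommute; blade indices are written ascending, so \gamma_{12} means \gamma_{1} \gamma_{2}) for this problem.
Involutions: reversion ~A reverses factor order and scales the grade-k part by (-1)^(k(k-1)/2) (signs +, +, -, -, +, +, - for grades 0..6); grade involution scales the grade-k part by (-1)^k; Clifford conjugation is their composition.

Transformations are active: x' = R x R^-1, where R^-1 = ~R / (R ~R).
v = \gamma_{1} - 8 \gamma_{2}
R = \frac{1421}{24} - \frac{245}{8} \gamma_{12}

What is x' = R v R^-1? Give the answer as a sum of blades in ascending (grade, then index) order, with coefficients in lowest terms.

~R = \frac{1421}{24} + \frac{245}{8} \gamma_{12}, and R ~R = \frac{1279733}{288}, so R^-1 = ~R / (\frac{1279733}{288}).
R v = \frac{7301}{24} \gamma_{1} - \frac{10633}{24} \gamma_{2}
Answer: \frac{3788}{533} \gamma_{1} - \frac{2029}{533} \gamma_{2}


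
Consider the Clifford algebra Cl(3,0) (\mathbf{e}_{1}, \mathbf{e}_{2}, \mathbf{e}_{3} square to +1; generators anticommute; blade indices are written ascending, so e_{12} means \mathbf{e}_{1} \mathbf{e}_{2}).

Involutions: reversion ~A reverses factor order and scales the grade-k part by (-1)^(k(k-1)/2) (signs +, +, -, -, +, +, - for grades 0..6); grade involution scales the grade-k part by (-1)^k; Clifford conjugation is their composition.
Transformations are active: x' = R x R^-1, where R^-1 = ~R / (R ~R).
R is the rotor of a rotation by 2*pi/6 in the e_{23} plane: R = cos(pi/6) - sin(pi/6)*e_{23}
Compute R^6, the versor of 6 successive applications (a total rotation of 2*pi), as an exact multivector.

Rotor phase runs at HALF the rotation angle; powers of one rotor simply add phase, so after 6 steps in e_{23} the phase is 6*pi/6 = \pi and R^6 = cos(\pi) - sin(\pi)*e_{23}.
cos(\pi) = -1 and sin(\pi) = 0, so R^6 = -1. The total rotation 2*pi is 1 full turn, so every vector returns to itself, yet the rotor is -1, on the OTHER sheet of the double cover (an odd number of 2*pi turns).
Answer: -1


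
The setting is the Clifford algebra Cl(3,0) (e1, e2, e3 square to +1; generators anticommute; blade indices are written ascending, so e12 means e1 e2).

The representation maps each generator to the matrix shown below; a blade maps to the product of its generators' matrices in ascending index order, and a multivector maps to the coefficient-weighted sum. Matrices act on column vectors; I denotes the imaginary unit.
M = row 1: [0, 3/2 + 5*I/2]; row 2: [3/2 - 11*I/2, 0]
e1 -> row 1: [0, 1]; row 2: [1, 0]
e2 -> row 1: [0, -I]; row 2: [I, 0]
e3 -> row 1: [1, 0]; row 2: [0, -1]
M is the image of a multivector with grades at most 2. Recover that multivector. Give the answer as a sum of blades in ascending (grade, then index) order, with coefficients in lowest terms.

Method: 1, rho(e1), rho(e2), rho(e3) form a trace-orthogonal basis of the 2x2 complex matrices (tr(X Y) = 2 if X = Y, else 0), so M = m0*1 + m1*rho(e1) + m2*rho(e2) + m3*rho(e3) with m0 = tr(M)/2 = 0, m1 = tr(M rho(e1))/2 = 3/2 - 3*I/2, m2 = tr(M rho(e2))/2 = -4, m3 = tr(M rho(e3))/2 = 0.
Multiplying table entries, the bivector images are rho(e12) = I*rho(e3), rho(e13) = -I*rho(e2), rho(e23) = I*rho(e1); with real blade coefficients the real parts of m0..m3 are the coefficients of 1, e1, e2, e3 and the imaginary parts give the bivectors (e23: Im m1, e13: -Im m2, e12: Im m3).
Answer: 3/2*e1 - 4*e2 - 3/2*e23


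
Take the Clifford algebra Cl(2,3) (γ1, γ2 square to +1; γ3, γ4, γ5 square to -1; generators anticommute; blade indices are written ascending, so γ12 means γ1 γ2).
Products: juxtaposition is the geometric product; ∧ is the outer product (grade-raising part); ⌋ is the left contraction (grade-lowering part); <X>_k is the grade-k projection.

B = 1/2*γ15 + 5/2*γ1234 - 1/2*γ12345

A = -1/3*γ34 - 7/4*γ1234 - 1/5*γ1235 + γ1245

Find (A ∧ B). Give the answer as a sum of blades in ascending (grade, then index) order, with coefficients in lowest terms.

step 1: -1/6*γ1345
Answer: -1/6*γ1345


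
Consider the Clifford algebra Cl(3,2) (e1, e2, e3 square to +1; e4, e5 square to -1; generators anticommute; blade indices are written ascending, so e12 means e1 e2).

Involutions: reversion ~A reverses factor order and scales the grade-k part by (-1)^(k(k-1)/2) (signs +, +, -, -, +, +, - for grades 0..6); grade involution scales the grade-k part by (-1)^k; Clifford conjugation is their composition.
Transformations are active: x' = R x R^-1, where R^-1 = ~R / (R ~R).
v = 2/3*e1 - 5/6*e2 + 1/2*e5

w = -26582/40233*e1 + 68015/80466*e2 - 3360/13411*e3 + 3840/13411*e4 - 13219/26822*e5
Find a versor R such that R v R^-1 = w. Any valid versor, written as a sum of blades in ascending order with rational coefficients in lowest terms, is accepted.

Key observation: q(v) = q(w) = 8/9 (sandwiches preserve the norm), so R = v + w = 80/13411*e1 + 160/13411*e2 - 3360/13411*e3 + 3840/13411*e4 + 96/13411*e5 works whenever it is invertible — the component of v along it is kept and (v - w)/2 reverses, sending v to w.
Answer: 80/13411*e1 + 160/13411*e2 - 3360/13411*e3 + 3840/13411*e4 + 96/13411*e5


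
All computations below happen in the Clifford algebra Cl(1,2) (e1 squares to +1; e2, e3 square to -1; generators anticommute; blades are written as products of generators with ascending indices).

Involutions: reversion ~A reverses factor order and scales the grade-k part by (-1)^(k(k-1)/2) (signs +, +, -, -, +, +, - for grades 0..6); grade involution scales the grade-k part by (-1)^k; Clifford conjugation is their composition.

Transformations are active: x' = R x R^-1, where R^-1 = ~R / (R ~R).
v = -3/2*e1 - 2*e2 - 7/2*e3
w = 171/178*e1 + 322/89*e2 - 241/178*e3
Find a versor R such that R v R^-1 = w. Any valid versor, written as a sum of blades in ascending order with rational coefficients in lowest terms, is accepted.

Key observation: q(v) = q(w) = -14 (sandwiches preserve the norm), so R = v + w = -48/89*e1 + 144/89*e2 - 432/89*e3 works whenever it is invertible — the component of v along it is kept and (v - w)/2 reverses, sending v to w.
Answer: -48/89*e1 + 144/89*e2 - 432/89*e3


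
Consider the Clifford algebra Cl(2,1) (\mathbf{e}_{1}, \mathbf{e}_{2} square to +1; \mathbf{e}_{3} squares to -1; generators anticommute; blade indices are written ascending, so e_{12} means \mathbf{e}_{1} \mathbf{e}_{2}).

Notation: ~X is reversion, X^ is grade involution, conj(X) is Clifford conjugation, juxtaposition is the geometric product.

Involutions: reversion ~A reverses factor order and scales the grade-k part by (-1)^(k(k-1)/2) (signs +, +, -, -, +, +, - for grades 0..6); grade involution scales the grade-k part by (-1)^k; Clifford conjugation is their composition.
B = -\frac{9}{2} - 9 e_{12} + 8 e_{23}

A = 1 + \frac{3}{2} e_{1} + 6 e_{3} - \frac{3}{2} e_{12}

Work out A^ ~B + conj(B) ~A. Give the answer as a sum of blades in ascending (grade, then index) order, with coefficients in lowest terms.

first term: 9 + \frac{27}{4} e_{1} + \frac{69}{2} e_{2} + 27 e_{3} + \frac{63}{4} e_{12} + 12 e_{13} - 8 e_{23} - 42 e_{123}
second term: -18 - \frac{27}{4} e_{1} + \frac{69}{2} e_{2} - 27 e_{3} + \frac{9}{4} e_{12} + 12 e_{13} - 8 e_{23} + 42 e_{123}
Answer: -9 + 69 e_{2} + 18 e_{12} + 24 e_{13} - 16 e_{23}


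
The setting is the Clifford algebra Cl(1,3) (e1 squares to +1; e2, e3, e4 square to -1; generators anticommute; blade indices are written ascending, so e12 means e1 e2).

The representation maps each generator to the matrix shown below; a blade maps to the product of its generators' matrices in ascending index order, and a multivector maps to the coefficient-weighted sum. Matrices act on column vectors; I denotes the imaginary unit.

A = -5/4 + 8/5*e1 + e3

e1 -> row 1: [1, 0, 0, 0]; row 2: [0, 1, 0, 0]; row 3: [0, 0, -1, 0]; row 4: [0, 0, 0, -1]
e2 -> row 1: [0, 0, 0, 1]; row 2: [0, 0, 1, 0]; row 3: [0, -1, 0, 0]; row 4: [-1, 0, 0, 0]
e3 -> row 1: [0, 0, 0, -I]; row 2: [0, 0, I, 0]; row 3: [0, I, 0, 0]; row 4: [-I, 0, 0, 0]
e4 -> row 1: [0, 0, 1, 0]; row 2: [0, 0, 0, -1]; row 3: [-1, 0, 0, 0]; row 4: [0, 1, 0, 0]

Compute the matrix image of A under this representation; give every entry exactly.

M = (-5/4)*1 + (8/5)*rho(e1) + (1)*rho(e3), summed entrywise (1 is the identity matrix):
Answer: row 1: [7/20, 0, 0, -I]; row 2: [0, 7/20, I, 0]; row 3: [0, I, -57/20, 0]; row 4: [-I, 0, 0, -57/20]


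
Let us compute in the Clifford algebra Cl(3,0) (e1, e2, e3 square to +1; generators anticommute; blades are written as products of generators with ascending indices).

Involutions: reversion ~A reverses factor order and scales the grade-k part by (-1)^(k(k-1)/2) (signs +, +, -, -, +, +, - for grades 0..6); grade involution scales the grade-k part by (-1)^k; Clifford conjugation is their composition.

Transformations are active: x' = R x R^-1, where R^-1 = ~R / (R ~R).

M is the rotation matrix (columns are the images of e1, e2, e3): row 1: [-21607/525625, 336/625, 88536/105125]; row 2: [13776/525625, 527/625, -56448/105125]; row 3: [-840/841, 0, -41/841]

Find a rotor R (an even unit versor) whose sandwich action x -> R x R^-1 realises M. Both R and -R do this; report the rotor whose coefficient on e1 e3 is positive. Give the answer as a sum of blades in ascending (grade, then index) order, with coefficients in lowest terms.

Method: write R = a + b12*e1 e2 + b13*e1 e3 + b23*e2 e3 with a^2 + b12^2 + b13^2 + b23^2 = 1 (so R^-1 = ~R). Expanding the columns R e_j ~R gives tr M = 4a^2 - 1 and, from the antisymmetric part, M21 - M12 = -4a*b12, M13 - M31 = 4a*b13, M32 - M23 = -4a*b23.
Here tr M = 15839/21025, so a^2 = (1 + tr M)/4 = 9216/21025 and a = ±96/145. Taking a = 96/145: M21 - M12 = -10752/21025, M13 - M31 = 193536/105125, M32 - M23 = 56448/105125, giving b12 = 28/145, b13 = 504/725, b23 = -147/725, i.e. R = 96/145 + 28/145*e1 e2 + 504/725*e1 e3 - 147/725*e2 e3.
Its e1 e3 coefficient is already positive.
Answer: 96/145 + 28/145*e1 e2 + 504/725*e1 e3 - 147/725*e2 e3. Key observation: the double cover Spin(3) -> SO(3) sends R and -R to the same matrix (trace 15839/21025 here), so the stated sign of the e1 e3 coefficient is what selects one sheet.


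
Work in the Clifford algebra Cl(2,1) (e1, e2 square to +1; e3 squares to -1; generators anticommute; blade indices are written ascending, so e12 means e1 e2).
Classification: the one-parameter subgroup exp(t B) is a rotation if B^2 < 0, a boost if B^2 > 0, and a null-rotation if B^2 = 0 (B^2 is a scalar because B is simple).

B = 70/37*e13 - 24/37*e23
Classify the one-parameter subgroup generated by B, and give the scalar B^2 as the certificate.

B^2 term by term: the squares give (70/37)^2*(e13)^2 + (-24/37)^2*(e23)^2 = 4900/1369*(+1) + 576/1369*(+1) = 4 (each basis 2-blade squares to minus the product of its generators' squares); cross terms between blades sharing an index anticommute and cancel. So B^2 = 4.
Answer: boost, certificate B^2 = 4. Because 4 is invariant under every versor sandwich, the classification follows from its sign alone.


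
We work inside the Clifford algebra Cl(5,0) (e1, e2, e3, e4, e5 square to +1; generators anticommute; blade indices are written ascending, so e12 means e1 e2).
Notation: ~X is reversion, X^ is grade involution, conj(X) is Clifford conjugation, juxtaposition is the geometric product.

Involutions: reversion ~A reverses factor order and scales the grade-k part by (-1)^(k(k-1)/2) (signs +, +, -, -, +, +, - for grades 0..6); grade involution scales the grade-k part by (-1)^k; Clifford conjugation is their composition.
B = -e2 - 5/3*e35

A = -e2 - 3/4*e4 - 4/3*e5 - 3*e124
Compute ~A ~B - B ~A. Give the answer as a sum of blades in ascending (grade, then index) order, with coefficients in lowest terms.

first term: 1 + 20/9*e3 + 3*e14 - 3/4*e24 - 4/3*e25 - 5/3*e235 + 5/4*e345 - 5*e12345
second term: 1 + 20/9*e3 + 3*e14 + 3/4*e24 + 4/3*e25 + 5/3*e235 - 5/4*e345 + 5*e12345
Answer: -3/2*e24 - 8/3*e25 - 10/3*e235 + 5/2*e345 - 10*e12345


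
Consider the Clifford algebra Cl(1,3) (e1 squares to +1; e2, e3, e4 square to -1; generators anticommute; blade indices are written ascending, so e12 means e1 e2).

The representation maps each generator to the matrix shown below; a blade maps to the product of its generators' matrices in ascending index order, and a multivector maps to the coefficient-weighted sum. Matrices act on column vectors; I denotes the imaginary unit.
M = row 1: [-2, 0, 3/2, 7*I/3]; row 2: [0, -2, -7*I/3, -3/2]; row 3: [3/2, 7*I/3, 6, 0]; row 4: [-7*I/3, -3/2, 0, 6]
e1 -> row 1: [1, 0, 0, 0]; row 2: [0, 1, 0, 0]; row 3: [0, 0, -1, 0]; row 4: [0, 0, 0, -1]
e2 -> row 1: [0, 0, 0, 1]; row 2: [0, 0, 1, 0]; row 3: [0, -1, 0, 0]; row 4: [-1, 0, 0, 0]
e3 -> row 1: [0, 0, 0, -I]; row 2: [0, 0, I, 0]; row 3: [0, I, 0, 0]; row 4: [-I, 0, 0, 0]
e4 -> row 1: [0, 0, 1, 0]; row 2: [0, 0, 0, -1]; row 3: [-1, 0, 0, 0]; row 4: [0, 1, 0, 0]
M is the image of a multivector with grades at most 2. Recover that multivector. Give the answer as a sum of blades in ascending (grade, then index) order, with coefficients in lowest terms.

Method: the blade images are trace-orthogonal — tr(rho(e_A) rho(e_B)^-1) = 4 if A = B and 0 otherwise — and rho(e_A)^-1 = (e_A)^2 * rho(e_A) with (e_A)^2 = +1 or -1, so the coefficient of e_A in the preimage is (e_A)^2 * tr(M rho(e_A))/4.
Nonzero projections over blades of grade <= 2: 1: (1)^2 = +1, tr(M 1) = 8, coefficient 2; e1: (e1)^2 = +1, tr(M rho(e1)) = -16, coefficient -4; e13: (e13)^2 = +1, tr(M rho(e13)) = -28/3, coefficient -7/3; e14: (e14)^2 = +1, tr(M rho(e14)) = 6, coefficient 3/2. Every other blade of grade <= 2 projects to 0.
Answer: 2 - 4*e1 - 7/3*e13 + 3/2*e14


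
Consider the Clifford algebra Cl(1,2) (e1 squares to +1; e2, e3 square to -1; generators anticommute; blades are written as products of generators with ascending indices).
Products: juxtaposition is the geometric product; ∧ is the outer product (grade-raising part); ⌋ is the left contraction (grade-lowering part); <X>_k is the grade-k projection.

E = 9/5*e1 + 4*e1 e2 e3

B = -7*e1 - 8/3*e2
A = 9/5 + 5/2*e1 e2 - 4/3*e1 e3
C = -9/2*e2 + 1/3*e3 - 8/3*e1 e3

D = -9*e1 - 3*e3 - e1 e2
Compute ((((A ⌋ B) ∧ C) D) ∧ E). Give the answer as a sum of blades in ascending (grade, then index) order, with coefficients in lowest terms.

step 1: -63/5*e1 - 24/5*e2
step 2: 567/10*e1 e2 - 21/5*e1 e3 - 8/5*e2 e3 - 64/5*e1 e2 e3
step 3: -567/10 - 63/5*e1 + 1011/2*e2 - 25*e3 - 192/5*e1 e2 + 8/5*e1 e3 + 597/5*e2 e3 - 1557/10*e1 e2 e3
step 4: -5103/50*e1 - 9099/10*e1 e2 + 45*e1 e3 - 297/25*e1 e2 e3
Answer: -5103/50*e1 - 9099/10*e1 e2 + 45*e1 e3 - 297/25*e1 e2 e3


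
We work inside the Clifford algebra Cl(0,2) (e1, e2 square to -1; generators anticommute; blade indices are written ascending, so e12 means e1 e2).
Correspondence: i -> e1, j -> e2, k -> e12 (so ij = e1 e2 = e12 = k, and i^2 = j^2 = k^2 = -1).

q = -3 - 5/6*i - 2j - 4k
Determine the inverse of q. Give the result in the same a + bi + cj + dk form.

In blades: q = -3 - 5/6*e1 - 2*e2 - 4*e12.
With qbar = -3 + 5/6*e1 + 2*e2 + 4*e12 (scalar fixed, mapped units negated), q qbar = 1069/36 (the sum of squared coefficients), so q^-1 = qbar / (1069/36) = -108/1069 + 30/1069*e1 + 72/1069*e2 + 144/1069*e12; translating back:
Answer: -108/1069 + 30/1069*i + 72/1069*j + 144/1069*k


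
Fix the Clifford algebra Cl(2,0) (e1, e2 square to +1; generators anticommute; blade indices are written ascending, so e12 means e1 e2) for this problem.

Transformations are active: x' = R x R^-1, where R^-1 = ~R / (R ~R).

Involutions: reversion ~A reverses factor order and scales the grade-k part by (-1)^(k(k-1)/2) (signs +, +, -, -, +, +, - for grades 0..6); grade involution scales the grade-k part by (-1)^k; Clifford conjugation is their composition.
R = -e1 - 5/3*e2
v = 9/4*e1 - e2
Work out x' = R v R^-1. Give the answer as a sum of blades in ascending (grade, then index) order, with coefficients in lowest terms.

~R = -e1 - 5/3*e2, and R ~R = 34/9, so R^-1 = ~R / (34/9).
R v = -7/12 + 19/4*e12
Answer: -33/17*e1 + 103/68*e2


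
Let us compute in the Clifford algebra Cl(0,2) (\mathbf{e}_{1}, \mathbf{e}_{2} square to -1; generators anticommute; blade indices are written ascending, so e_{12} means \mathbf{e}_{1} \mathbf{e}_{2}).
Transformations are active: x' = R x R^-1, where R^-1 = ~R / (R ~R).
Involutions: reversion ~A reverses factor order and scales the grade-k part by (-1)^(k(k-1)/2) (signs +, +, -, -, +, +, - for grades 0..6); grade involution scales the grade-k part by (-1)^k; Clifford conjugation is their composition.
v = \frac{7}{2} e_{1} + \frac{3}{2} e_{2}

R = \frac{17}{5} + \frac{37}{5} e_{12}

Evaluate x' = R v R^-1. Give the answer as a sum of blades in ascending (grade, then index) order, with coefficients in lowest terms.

~R = \frac{17}{5} - \frac{37}{5} e_{12}, and R ~R = \frac{1658}{25}, so R^-1 = ~R / (\frac{1658}{25}).
R v = \frac{4}{5} e_{1} + 31 e_{2}
Answer: -\frac{5667}{1658} e_{1} + \frac{2783}{1658} e_{2}


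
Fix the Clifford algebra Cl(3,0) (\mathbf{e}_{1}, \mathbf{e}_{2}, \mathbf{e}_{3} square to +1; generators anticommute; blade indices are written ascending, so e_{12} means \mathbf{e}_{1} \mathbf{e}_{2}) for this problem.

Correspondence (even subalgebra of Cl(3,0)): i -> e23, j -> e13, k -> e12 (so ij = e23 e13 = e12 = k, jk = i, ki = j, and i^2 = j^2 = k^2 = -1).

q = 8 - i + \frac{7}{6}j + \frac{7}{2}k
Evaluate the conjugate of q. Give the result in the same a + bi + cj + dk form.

In blades: q = 8 + \frac{7}{2} e_{12} + \frac{7}{6} e_{13} - e_{23}.
Quaternion conjugation is reversion on the even subalgebra: the scalar is fixed and every grade-2 blade flips sign, giving 8 - \frac{7}{2} e_{12} - \frac{7}{6} e_{13} + e_{23}; translating back:
Answer: 8 + i - \frac{7}{6}j - \frac{7}{2}k


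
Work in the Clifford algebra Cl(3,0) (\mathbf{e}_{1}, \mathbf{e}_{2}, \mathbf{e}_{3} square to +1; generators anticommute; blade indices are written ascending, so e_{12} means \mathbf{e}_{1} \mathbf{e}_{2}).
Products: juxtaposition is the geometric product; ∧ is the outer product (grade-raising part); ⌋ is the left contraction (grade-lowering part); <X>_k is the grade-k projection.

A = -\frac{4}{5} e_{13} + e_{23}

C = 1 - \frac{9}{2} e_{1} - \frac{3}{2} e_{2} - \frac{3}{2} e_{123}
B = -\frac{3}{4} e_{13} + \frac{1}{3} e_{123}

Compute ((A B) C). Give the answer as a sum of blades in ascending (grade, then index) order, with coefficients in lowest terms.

step 1: -\frac{3}{5} - \frac{1}{3} e_{1} - \frac{4}{15} e_{2} - \frac{3}{4} e_{12}
step 2: \frac{13}{10} + \frac{419}{120} e_{1} - \frac{329}{120} e_{2} - \frac{9}{8} e_{3} - \frac{29}{20} e_{12} - \frac{2}{5} e_{13} + \frac{1}{2} e_{23} + \frac{9}{10} e_{123}
Answer: \frac{13}{10} + \frac{419}{120} e_{1} - \frac{329}{120} e_{2} - \frac{9}{8} e_{3} - \frac{29}{20} e_{12} - \frac{2}{5} e_{13} + \frac{1}{2} e_{23} + \frac{9}{10} e_{123}


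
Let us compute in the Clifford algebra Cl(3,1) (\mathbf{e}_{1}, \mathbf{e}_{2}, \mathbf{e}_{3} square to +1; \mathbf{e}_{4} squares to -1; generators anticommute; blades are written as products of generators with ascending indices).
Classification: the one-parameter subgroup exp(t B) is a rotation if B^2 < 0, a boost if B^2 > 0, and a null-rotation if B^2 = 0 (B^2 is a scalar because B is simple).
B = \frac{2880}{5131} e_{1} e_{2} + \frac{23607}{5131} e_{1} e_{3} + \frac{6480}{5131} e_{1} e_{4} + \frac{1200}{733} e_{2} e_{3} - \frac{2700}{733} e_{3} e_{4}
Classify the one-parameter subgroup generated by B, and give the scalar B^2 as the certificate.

B^2 term by term: the squares give (\frac{2880}{5131})^2*(e_{1} e_{2})^2 + (\frac{23607}{5131})^2*(e_{1} e_{3})^2 + (\frac{6480}{5131})^2*(e_{1} e_{4})^2 + (\frac{1200}{733})^2*(e_{2} e_{3})^2 + (-\frac{2700}{733})^2*(e_{3} e_{4})^2 = \frac{8294400}{26327161}*(-1) + \frac{557290449}{26327161}*(-1) + \frac{41990400}{26327161}*(+1) + \frac{1440000}{537289}*(-1) + \frac{7290000}{537289}*(+1) = -9 (each basis 2-blade squares to minus the product of its generators' squares); cross terms between blades sharing an index anticommute and cancel; the commuting (index-disjoint) pairs give grade-4 terms 2*c*c'*(blade product), which cancel blade by blade — e_{1} e_{2} e_{3} e_{4}: -\frac{15552000}{3761023} + \frac{15552000}{3761023} = 0 — confirming B is simple. So B^2 = -9.
Answer: rotation, certificate B^2 = -9. The scalar -9 is the complete invariant here: its sign names the subgroup type.


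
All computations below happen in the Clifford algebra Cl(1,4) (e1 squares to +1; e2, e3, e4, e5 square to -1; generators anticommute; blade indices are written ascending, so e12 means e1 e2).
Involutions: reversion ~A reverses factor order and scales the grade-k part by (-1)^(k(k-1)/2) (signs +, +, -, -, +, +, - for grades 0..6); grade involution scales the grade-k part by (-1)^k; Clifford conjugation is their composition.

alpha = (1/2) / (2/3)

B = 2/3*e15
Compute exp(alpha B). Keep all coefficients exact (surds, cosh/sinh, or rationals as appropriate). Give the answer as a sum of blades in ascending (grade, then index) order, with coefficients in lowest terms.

B^2 = (2/3)^2*(e15)^2 = 4/9*(+1) = 4/9 (a basis 2-blade squares to minus the product of its generators' squares).
B^2 = 4/9 — hyperbolic case — the even/odd split gives cosh and sinh: l = 2/3, alpha*l = 1/2, so exp(alpha B) = cosh(1/2) + (sinh(1/2)/(2/3))*B = cosh(1/2) + (3*sinh(1/2)/2)*B.
Answer: cosh(1/2) + sinh(1/2)*e15


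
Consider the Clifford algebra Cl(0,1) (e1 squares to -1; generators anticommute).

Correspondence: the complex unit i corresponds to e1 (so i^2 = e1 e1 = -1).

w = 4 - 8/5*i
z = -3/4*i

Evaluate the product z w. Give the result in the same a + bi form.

In blades: z = -3/4*e1, w = 4 - 8/5*e1.
Distribute z over w term by term (generator squares from the signature, products reordered to ascending indices): (-3/4*e1)*w = -6/5 - 3*e1.
Sum: -6/5 - 3*e1; translating back through the correspondence:
Answer: -6/5 - 3i


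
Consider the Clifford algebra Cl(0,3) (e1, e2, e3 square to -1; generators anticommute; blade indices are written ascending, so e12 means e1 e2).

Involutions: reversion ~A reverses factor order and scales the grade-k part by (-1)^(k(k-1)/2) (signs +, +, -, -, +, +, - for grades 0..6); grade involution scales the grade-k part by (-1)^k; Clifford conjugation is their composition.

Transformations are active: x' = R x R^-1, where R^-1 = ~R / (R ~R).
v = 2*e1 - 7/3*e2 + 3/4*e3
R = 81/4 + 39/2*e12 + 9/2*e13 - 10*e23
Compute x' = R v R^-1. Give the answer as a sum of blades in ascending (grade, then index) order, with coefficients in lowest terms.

~R = 81/4 - 39/2*e12 - 9/2*e13 + 10*e23, and R ~R = 14569/16, so R^-1 = ~R / (14569/16).
R v = 661/8*e1 - 3/4*e2 + 2281/48*e3 + 41/8*e123
Answer: 1339/857*e1 + 5783/2571*e2 + 5427/3428*e3


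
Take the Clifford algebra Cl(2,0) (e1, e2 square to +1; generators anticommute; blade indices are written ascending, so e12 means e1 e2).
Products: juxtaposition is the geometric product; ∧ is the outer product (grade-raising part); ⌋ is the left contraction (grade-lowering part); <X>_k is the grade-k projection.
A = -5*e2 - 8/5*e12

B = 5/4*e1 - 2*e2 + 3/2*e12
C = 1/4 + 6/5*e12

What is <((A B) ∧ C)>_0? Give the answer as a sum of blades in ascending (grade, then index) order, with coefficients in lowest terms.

step 1: 62/5 + 107/10*e1 + 2*e2 + 25/4*e12
step 2: 31/10 + 107/40*e1 + 1/2*e2 + 6577/400*e12
step 3: 31/10
Answer: 31/10
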